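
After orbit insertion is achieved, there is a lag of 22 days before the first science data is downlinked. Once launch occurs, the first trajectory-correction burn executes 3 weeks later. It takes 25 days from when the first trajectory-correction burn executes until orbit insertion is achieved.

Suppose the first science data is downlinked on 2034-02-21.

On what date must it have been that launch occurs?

The first science data is downlinked: Feb 21, 2034.
Orbit insertion is achieved: Feb 21, 2034 − 22 days = Jan 30, 2034.
The first trajectory-correction burn executes: Jan 30, 2034 − 25 days = Jan 5, 2034.
Launch occurs: Jan 5, 2034 − 3 weeks = Dec 15, 2033.

2033-12-15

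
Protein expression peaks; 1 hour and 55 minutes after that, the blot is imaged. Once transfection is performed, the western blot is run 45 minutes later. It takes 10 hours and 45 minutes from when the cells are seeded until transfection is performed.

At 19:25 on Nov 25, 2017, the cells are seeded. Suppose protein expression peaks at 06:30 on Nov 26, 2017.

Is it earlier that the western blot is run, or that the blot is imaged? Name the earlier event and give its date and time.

The cells are seeded: 19:25 Nov 25, 2017.
Transfection is performed: 19:25 Nov 25, 2017 + 10h45m = 06:10 Nov 26, 2017.
The western blot is run: 06:10 Nov 26, 2017 + 45m = 06:55 Nov 26, 2017.
Protein expression peaks: 06:30 Nov 26, 2017.
The blot is imaged: 06:30 Nov 26, 2017 + 1h55m = 08:25 Nov 26, 2017.
Comparing: the western blot is run at 06:55 Nov 26, 2017 vs the blot is imaged at 08:25 Nov 26, 2017. Earlier: the western blot is run.

The western blot is run — 06:55 on Nov 26, 2017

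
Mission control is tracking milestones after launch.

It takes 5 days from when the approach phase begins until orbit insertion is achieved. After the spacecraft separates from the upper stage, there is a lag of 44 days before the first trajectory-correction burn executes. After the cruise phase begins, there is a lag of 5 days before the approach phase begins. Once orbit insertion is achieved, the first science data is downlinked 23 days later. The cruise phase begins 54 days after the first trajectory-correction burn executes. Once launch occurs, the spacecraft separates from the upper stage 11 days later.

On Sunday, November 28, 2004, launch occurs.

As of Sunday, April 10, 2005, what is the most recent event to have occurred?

Orbit insertion is achieved

Launch occurs: Nov 28, 2004.
The spacecraft separates from the upper stage: Nov 28, 2004 + 11 days = Dec 9, 2004.
The first trajectory-correction burn executes: Dec 9, 2004 + 44 days = Jan 22, 2005.
The cruise phase begins: Jan 22, 2005 + 54 days = Mar 17, 2005.
The approach phase begins: Mar 17, 2005 + 5 days = Mar 22, 2005.
Orbit insertion is achieved: Mar 22, 2005 + 5 days = Mar 27, 2005.
The first science data is downlinked: Mar 27, 2005 + 23 days = Apr 19, 2005.
Apr 10, 2005 falls between when orbit insertion is achieved (Mar 27, 2005) and when the first science data is downlinked (Apr 19, 2005).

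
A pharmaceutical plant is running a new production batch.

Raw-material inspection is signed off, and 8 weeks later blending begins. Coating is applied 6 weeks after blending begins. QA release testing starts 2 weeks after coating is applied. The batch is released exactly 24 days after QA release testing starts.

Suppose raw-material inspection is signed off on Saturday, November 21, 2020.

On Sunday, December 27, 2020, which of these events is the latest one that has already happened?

Raw-material inspection is signed off: Nov 21, 2020.
Blending begins: Nov 21, 2020 + 8 weeks = Jan 16, 2021.
Coating is applied: Jan 16, 2021 + 6 weeks = Feb 27, 2021.
QA release testing starts: Feb 27, 2021 + 2 weeks = Mar 13, 2021.
The batch is released: Mar 13, 2021 + 24 days = Apr 6, 2021.
Dec 27, 2020 falls between when raw-material inspection is signed off (Nov 21, 2020) and when blending begins (Jan 16, 2021).

Raw-material inspection is signed off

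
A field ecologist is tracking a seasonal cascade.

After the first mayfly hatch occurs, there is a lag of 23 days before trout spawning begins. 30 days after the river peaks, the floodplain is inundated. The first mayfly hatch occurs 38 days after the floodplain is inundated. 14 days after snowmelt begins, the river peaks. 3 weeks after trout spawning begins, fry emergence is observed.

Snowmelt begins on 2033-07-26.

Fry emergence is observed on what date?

Snowmelt begins: Jul 26, 2033.
The river peaks: Jul 26, 2033 + 14 days = Aug 9, 2033.
The floodplain is inundated: Aug 9, 2033 + 30 days = Sep 8, 2033.
The first mayfly hatch occurs: Sep 8, 2033 + 38 days = Oct 16, 2033.
Trout spawning begins: Oct 16, 2033 + 23 days = Nov 8, 2033.
Fry emergence is observed: Nov 8, 2033 + 3 weeks = Nov 29, 2033.

2033-11-29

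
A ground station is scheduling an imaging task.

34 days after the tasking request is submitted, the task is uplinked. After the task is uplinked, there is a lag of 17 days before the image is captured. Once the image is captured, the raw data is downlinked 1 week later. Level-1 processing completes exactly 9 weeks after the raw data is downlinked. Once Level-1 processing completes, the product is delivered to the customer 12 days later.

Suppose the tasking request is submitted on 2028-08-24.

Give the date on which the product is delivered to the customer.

2029-01-04

The tasking request is submitted: Aug 24, 2028.
The task is uplinked: Aug 24, 2028 + 34 days = Sep 27, 2028.
The image is captured: Sep 27, 2028 + 17 days = Oct 14, 2028.
The raw data is downlinked: Oct 14, 2028 + 1 week = Oct 21, 2028.
Level-1 processing completes: Oct 21, 2028 + 9 weeks = Dec 23, 2028.
The product is delivered to the customer: Dec 23, 2028 + 12 days = Jan 4, 2029.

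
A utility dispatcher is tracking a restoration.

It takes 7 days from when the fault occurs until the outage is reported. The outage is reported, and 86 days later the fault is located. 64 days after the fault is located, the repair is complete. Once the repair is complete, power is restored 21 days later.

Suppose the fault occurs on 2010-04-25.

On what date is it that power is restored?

The fault occurs: Apr 25, 2010.
The outage is reported: Apr 25, 2010 + 7 days = May 2, 2010.
The fault is located: May 2, 2010 + 86 days = Jul 27, 2010.
The repair is complete: Jul 27, 2010 + 64 days = Sep 29, 2010.
Power is restored: Sep 29, 2010 + 21 days = Oct 20, 2010.

2010-10-20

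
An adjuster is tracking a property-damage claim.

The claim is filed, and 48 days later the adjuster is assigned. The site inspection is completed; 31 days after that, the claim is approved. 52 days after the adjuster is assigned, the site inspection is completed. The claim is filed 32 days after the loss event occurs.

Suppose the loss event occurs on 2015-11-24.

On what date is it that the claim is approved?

2016-05-05

The loss event occurs: Nov 24, 2015.
The claim is filed: Nov 24, 2015 + 32 days = Dec 26, 2015.
The adjuster is assigned: Dec 26, 2015 + 48 days = Feb 12, 2016.
The site inspection is completed: Feb 12, 2016 + 52 days = Apr 4, 2016.
The claim is approved: Apr 4, 2016 + 31 days = May 5, 2016.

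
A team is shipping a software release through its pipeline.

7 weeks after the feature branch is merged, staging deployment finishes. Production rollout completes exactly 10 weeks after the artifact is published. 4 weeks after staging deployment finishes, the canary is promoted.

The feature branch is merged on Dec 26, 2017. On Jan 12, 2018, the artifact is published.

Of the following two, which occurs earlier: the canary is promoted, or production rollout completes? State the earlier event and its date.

The canary is promoted — Mar 13, 2018

The feature branch is merged: Dec 26, 2017.
Staging deployment finishes: Dec 26, 2017 + 7 weeks = Feb 13, 2018.
The canary is promoted: Feb 13, 2018 + 4 weeks = Mar 13, 2018.
The artifact is published: Jan 12, 2018.
Production rollout completes: Jan 12, 2018 + 10 weeks = Mar 23, 2018.
Comparing: the canary is promoted on Mar 13, 2018 vs production rollout completes on Mar 23, 2018. Earlier: the canary is promoted.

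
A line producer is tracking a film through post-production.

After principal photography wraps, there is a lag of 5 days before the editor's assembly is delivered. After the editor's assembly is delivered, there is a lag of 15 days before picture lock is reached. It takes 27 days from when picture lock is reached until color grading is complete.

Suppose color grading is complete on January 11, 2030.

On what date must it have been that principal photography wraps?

November 25, 2029

Color grading is complete: Jan 11, 2030.
Picture lock is reached: Jan 11, 2030 − 27 days = Dec 15, 2029.
The editor's assembly is delivered: Dec 15, 2029 − 15 days = Nov 30, 2029.
Principal photography wraps: Nov 30, 2029 − 5 days = Nov 25, 2029.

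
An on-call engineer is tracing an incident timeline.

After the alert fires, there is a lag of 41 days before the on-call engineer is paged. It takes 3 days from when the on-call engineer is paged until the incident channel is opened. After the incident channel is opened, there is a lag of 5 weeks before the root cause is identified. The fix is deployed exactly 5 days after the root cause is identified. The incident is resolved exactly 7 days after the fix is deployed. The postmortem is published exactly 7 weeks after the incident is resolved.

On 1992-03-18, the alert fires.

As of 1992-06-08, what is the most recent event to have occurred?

The root cause is identified

The alert fires: Mar 18, 1992.
The on-call engineer is paged: Mar 18, 1992 + 41 days = Apr 28, 1992.
The incident channel is opened: Apr 28, 1992 + 3 days = May 1, 1992.
The root cause is identified: May 1, 1992 + 5 weeks = Jun 5, 1992.
The fix is deployed: Jun 5, 1992 + 5 days = Jun 10, 1992.
The incident is resolved: Jun 10, 1992 + 7 days = Jun 17, 1992.
The postmortem is published: Jun 17, 1992 + 7 weeks = Aug 5, 1992.
Jun 8, 1992 falls between when the root cause is identified (Jun 5, 1992) and when the fix is deployed (Jun 10, 1992).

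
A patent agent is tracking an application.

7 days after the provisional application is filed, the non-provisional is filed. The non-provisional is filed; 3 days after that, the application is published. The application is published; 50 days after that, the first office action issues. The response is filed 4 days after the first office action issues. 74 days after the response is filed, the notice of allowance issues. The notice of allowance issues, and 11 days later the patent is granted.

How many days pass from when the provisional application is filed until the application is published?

Causal path: the provisional application is filed → the non-provisional is filed → the application is published.
Total delay along the path: 7 + 3 = 10 days.

10 days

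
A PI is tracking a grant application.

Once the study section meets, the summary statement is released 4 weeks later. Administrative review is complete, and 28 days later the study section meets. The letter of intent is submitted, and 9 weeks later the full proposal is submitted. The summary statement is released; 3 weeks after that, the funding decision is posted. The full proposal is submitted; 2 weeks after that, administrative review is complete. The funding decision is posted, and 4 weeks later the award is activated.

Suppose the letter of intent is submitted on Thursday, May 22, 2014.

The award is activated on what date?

The letter of intent is submitted: May 22, 2014.
The full proposal is submitted: May 22, 2014 + 9 weeks = Jul 24, 2014.
Administrative review is complete: Jul 24, 2014 + 2 weeks = Aug 7, 2014.
The study section meets: Aug 7, 2014 + 28 days = Sep 4, 2014.
The summary statement is released: Sep 4, 2014 + 4 weeks = Oct 2, 2014.
The funding decision is posted: Oct 2, 2014 + 3 weeks = Oct 23, 2014.
The award is activated: Oct 23, 2014 + 4 weeks = Nov 20, 2014.

Thursday, November 20, 2014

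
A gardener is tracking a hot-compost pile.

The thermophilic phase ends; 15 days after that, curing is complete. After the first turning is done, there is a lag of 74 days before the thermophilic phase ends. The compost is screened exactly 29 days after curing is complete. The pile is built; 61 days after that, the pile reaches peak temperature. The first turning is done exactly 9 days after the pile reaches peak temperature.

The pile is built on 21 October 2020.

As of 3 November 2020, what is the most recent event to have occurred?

The pile is built

The pile is built: Oct 21, 2020.
The pile reaches peak temperature: Oct 21, 2020 + 61 days = Dec 21, 2020.
The first turning is done: Dec 21, 2020 + 9 days = Dec 30, 2020.
The thermophilic phase ends: Dec 30, 2020 + 74 days = Mar 14, 2021.
Curing is complete: Mar 14, 2021 + 15 days = Mar 29, 2021.
The compost is screened: Mar 29, 2021 + 29 days = Apr 27, 2021.
Nov 3, 2020 falls between when the pile is built (Oct 21, 2020) and when the pile reaches peak temperature (Dec 21, 2020).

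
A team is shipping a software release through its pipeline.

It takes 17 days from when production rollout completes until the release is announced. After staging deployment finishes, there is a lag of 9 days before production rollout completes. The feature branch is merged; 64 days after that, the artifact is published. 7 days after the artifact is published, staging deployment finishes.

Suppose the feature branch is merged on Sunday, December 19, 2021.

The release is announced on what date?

Saturday, March 26, 2022

The feature branch is merged: Dec 19, 2021.
The artifact is published: Dec 19, 2021 + 64 days = Feb 21, 2022.
Staging deployment finishes: Feb 21, 2022 + 7 days = Feb 28, 2022.
Production rollout completes: Feb 28, 2022 + 9 days = Mar 9, 2022.
The release is announced: Mar 9, 2022 + 17 days = Mar 26, 2022.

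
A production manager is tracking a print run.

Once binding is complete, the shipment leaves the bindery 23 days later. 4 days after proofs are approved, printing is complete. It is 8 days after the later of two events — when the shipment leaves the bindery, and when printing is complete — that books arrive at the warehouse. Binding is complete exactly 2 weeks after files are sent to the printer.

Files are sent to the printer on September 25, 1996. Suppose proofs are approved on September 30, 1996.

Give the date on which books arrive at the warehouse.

Files are sent to the printer: Sep 25, 1996.
Binding is complete: Sep 25, 1996 + 2 weeks = Oct 9, 1996.
The shipment leaves the bindery: Oct 9, 1996 + 23 days = Nov 1, 1996.
Proofs are approved: Sep 30, 1996.
Printing is complete: Sep 30, 1996 + 4 days = Oct 4, 1996.
Both prerequisites met — the shipment leaves the bindery (Nov 1, 1996), printing is complete (Oct 4, 1996); the later is Nov 1, 1996.
Books arrive at the warehouse: Nov 1, 1996 + 8 days = Nov 9, 1996.

November 9, 1996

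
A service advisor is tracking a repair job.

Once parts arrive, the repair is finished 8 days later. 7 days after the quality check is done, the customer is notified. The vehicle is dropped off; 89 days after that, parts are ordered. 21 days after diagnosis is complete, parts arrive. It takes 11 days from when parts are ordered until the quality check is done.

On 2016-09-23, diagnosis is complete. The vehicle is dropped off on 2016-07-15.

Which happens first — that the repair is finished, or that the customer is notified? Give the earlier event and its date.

The repair is finished — 2016-10-22

Diagnosis is complete: Sep 23, 2016.
Parts arrive: Sep 23, 2016 + 21 days = Oct 14, 2016.
The repair is finished: Oct 14, 2016 + 8 days = Oct 22, 2016.
The vehicle is dropped off: Jul 15, 2016.
Parts are ordered: Jul 15, 2016 + 89 days = Oct 12, 2016.
The quality check is done: Oct 12, 2016 + 11 days = Oct 23, 2016.
The customer is notified: Oct 23, 2016 + 7 days = Oct 30, 2016.
Comparing: the repair is finished on Oct 22, 2016 vs the customer is notified on Oct 30, 2016. Earlier: the repair is finished.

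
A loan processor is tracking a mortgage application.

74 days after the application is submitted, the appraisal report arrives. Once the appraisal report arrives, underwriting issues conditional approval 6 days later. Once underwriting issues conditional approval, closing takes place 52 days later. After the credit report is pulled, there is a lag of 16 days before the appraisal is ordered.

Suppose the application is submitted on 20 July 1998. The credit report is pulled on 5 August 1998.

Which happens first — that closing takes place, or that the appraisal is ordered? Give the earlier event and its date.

The application is submitted: Jul 20, 1998.
The appraisal report arrives: Jul 20, 1998 + 74 days = Oct 2, 1998.
Underwriting issues conditional approval: Oct 2, 1998 + 6 days = Oct 8, 1998.
Closing takes place: Oct 8, 1998 + 52 days = Nov 29, 1998.
The credit report is pulled: Aug 5, 1998.
The appraisal is ordered: Aug 5, 1998 + 16 days = Aug 21, 1998.
Comparing: closing takes place on Nov 29, 1998 vs the appraisal is ordered on Aug 21, 1998. Earlier: the appraisal is ordered.

The appraisal is ordered — 21 August 1998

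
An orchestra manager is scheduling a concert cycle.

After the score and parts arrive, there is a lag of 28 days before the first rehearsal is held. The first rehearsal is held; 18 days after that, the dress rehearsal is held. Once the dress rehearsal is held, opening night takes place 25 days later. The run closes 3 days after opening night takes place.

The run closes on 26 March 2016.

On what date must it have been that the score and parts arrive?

12 January 2016

The run closes: Mar 26, 2016.
Opening night takes place: Mar 26, 2016 − 3 days = Mar 23, 2016.
The dress rehearsal is held: Mar 23, 2016 − 25 days = Feb 27, 2016.
The first rehearsal is held: Feb 27, 2016 − 18 days = Feb 9, 2016.
The score and parts arrive: Feb 9, 2016 − 28 days = Jan 12, 2016.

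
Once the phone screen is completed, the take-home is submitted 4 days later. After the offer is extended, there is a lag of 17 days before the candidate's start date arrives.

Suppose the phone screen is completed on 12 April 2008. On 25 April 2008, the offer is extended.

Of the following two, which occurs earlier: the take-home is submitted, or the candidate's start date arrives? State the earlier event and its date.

The phone screen is completed: Apr 12, 2008.
The take-home is submitted: Apr 12, 2008 + 4 days = Apr 16, 2008.
The offer is extended: Apr 25, 2008.
The candidate's start date arrives: Apr 25, 2008 + 17 days = May 12, 2008.
Comparing: the take-home is submitted on Apr 16, 2008 vs the candidate's start date arrives on May 12, 2008. Earlier: the take-home is submitted.

The take-home is submitted — 16 April 2008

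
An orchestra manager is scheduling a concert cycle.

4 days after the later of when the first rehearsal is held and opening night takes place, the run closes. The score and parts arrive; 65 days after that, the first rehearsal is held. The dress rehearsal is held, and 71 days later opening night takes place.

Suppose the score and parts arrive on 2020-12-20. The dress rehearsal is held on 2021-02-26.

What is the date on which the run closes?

2021-05-12

The score and parts arrive: Dec 20, 2020.
The first rehearsal is held: Dec 20, 2020 + 65 days = Feb 23, 2021.
The dress rehearsal is held: Feb 26, 2021.
Opening night takes place: Feb 26, 2021 + 71 days = May 8, 2021.
Both prerequisites met — the first rehearsal is held (Feb 23, 2021), opening night takes place (May 8, 2021); the later is May 8, 2021.
The run closes: May 8, 2021 + 4 days = May 12, 2021.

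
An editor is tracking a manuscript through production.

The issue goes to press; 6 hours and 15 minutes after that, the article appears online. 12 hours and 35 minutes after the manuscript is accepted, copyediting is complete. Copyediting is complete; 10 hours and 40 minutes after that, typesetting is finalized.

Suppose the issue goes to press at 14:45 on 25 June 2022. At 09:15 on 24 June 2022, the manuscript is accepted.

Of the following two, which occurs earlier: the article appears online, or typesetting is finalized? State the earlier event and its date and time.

The issue goes to press: 14:45 Jun 25, 2022.
The article appears online: 14:45 Jun 25, 2022 + 6h15m = 21:00 Jun 25, 2022.
The manuscript is accepted: 09:15 Jun 24, 2022.
Copyediting is complete: 09:15 Jun 24, 2022 + 12h35m = 21:50 Jun 24, 2022.
Typesetting is finalized: 21:50 Jun 24, 2022 + 10h40m = 08:30 Jun 25, 2022.
Comparing: the article appears online at 21:00 Jun 25, 2022 vs typesetting is finalized at 08:30 Jun 25, 2022. Earlier: typesetting is finalized.

Typesetting is finalized — 08:30 on 25 June 2022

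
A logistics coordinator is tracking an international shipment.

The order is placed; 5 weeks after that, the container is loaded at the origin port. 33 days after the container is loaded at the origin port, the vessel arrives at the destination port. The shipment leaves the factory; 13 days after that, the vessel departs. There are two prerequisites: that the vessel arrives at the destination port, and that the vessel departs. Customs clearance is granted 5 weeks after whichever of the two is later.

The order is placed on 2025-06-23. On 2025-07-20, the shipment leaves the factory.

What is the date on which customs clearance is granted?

2025-10-04

The order is placed: Jun 23, 2025.
The container is loaded at the origin port: Jun 23, 2025 + 5 weeks = Jul 28, 2025.
The vessel arrives at the destination port: Jul 28, 2025 + 33 days = Aug 30, 2025.
The shipment leaves the factory: Jul 20, 2025.
The vessel departs: Jul 20, 2025 + 13 days = Aug 2, 2025.
Both prerequisites met — the vessel arrives at the destination port (Aug 30, 2025), the vessel departs (Aug 2, 2025); the later is Aug 30, 2025.
Customs clearance is granted: Aug 30, 2025 + 5 weeks = Oct 4, 2025.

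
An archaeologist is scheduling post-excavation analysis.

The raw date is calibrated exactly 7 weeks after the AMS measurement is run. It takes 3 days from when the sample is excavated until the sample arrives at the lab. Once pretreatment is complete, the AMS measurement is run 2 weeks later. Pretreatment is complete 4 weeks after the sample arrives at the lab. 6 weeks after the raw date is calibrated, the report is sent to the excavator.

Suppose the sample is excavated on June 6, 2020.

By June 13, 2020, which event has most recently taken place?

The sample arrives at the lab

The sample is excavated: Jun 6, 2020.
The sample arrives at the lab: Jun 6, 2020 + 3 days = Jun 9, 2020.
Pretreatment is complete: Jun 9, 2020 + 4 weeks = Jul 7, 2020.
The AMS measurement is run: Jul 7, 2020 + 2 weeks = Jul 21, 2020.
The raw date is calibrated: Jul 21, 2020 + 7 weeks = Sep 8, 2020.
The report is sent to the excavator: Sep 8, 2020 + 6 weeks = Oct 20, 2020.
Jun 13, 2020 falls between when the sample arrives at the lab (Jun 9, 2020) and when pretreatment is complete (Jul 7, 2020).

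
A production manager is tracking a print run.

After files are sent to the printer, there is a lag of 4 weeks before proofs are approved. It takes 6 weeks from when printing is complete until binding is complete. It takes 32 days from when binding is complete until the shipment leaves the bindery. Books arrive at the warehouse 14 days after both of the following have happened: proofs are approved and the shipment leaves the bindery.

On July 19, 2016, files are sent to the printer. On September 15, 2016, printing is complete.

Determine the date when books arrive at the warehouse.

December 12, 2016

Files are sent to the printer: Jul 19, 2016.
Proofs are approved: Jul 19, 2016 + 4 weeks = Aug 16, 2016.
Printing is complete: Sep 15, 2016.
Binding is complete: Sep 15, 2016 + 6 weeks = Oct 27, 2016.
The shipment leaves the bindery: Oct 27, 2016 + 32 days = Nov 28, 2016.
Both prerequisites met — proofs are approved (Aug 16, 2016), the shipment leaves the bindery (Nov 28, 2016); the later is Nov 28, 2016.
Books arrive at the warehouse: Nov 28, 2016 + 14 days = Dec 12, 2016.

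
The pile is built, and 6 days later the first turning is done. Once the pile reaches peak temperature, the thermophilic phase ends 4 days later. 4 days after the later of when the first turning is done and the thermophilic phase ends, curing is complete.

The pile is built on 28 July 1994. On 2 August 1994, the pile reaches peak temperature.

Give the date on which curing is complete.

10 August 1994

The pile is built: Jul 28, 1994.
The first turning is done: Jul 28, 1994 + 6 days = Aug 3, 1994.
The pile reaches peak temperature: Aug 2, 1994.
The thermophilic phase ends: Aug 2, 1994 + 4 days = Aug 6, 1994.
Both prerequisites met — the first turning is done (Aug 3, 1994), the thermophilic phase ends (Aug 6, 1994); the later is Aug 6, 1994.
Curing is complete: Aug 6, 1994 + 4 days = Aug 10, 1994.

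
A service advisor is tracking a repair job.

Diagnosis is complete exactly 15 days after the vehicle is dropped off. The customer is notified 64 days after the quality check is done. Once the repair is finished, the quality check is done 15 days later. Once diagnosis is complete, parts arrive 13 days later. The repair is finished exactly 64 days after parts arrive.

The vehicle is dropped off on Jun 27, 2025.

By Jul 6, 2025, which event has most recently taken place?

The vehicle is dropped off

The vehicle is dropped off: Jun 27, 2025.
Diagnosis is complete: Jun 27, 2025 + 15 days = Jul 12, 2025.
Parts arrive: Jul 12, 2025 + 13 days = Jul 25, 2025.
The repair is finished: Jul 25, 2025 + 64 days = Sep 27, 2025.
The quality check is done: Sep 27, 2025 + 15 days = Oct 12, 2025.
The customer is notified: Oct 12, 2025 + 64 days = Dec 15, 2025.
Jul 6, 2025 falls between when the vehicle is dropped off (Jun 27, 2025) and when diagnosis is complete (Jul 12, 2025).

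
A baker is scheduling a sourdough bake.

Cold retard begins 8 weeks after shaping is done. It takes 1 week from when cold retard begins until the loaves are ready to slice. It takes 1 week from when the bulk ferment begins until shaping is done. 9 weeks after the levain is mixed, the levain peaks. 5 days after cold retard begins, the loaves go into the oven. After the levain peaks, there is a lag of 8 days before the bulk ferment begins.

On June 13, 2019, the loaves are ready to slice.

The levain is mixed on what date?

The loaves are ready to slice: Jun 13, 2019.
Cold retard begins: Jun 13, 2019 − 1 week = Jun 6, 2019.
Shaping is done: Jun 6, 2019 − 8 weeks = Apr 11, 2019.
The bulk ferment begins: Apr 11, 2019 − 1 week = Apr 4, 2019.
The levain peaks: Apr 4, 2019 − 8 days = Mar 27, 2019.
The levain is mixed: Mar 27, 2019 − 9 weeks = Jan 23, 2019.

January 23, 2019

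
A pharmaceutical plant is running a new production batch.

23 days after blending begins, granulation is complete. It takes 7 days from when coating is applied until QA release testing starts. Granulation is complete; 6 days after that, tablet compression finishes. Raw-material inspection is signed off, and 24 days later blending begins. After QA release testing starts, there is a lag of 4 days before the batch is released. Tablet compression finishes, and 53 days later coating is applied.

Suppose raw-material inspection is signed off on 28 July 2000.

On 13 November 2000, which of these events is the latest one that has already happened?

Raw-material inspection is signed off: Jul 28, 2000.
Blending begins: Jul 28, 2000 + 24 days = Aug 21, 2000.
Granulation is complete: Aug 21, 2000 + 23 days = Sep 13, 2000.
Tablet compression finishes: Sep 13, 2000 + 6 days = Sep 19, 2000.
Coating is applied: Sep 19, 2000 + 53 days = Nov 11, 2000.
QA release testing starts: Nov 11, 2000 + 7 days = Nov 18, 2000.
The batch is released: Nov 18, 2000 + 4 days = Nov 22, 2000.
Nov 13, 2000 falls between when coating is applied (Nov 11, 2000) and when QA release testing starts (Nov 18, 2000).

Coating is applied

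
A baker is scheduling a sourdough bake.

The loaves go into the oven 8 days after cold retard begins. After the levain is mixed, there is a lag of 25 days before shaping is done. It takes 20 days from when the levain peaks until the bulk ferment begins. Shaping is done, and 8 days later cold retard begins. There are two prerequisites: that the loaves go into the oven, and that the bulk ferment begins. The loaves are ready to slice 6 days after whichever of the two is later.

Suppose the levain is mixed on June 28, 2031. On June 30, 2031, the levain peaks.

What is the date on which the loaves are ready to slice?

The levain is mixed: Jun 28, 2031.
Shaping is done: Jun 28, 2031 + 25 days = Jul 23, 2031.
Cold retard begins: Jul 23, 2031 + 8 days = Jul 31, 2031.
The loaves go into the oven: Jul 31, 2031 + 8 days = Aug 8, 2031.
The levain peaks: Jun 30, 2031.
The bulk ferment begins: Jun 30, 2031 + 20 days = Jul 20, 2031.
Both prerequisites met — the loaves go into the oven (Aug 8, 2031), the bulk ferment begins (Jul 20, 2031); the later is Aug 8, 2031.
The loaves are ready to slice: Aug 8, 2031 + 6 days = Aug 14, 2031.

August 14, 2031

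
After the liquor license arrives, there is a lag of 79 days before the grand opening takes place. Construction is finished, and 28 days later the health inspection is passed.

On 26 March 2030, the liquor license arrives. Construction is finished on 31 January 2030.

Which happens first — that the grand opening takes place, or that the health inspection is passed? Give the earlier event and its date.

The health inspection is passed — 28 February 2030

The liquor license arrives: Mar 26, 2030.
The grand opening takes place: Mar 26, 2030 + 79 days = Jun 13, 2030.
Construction is finished: Jan 31, 2030.
The health inspection is passed: Jan 31, 2030 + 28 days = Feb 28, 2030.
Comparing: the grand opening takes place on Jun 13, 2030 vs the health inspection is passed on Feb 28, 2030. Earlier: the health inspection is passed.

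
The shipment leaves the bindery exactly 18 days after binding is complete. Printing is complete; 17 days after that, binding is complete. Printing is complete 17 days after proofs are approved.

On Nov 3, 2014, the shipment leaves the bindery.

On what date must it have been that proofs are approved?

Sep 12, 2014

The shipment leaves the bindery: Nov 3, 2014.
Binding is complete: Nov 3, 2014 − 18 days = Oct 16, 2014.
Printing is complete: Oct 16, 2014 − 17 days = Sep 29, 2014.
Proofs are approved: Sep 29, 2014 − 17 days = Sep 12, 2014.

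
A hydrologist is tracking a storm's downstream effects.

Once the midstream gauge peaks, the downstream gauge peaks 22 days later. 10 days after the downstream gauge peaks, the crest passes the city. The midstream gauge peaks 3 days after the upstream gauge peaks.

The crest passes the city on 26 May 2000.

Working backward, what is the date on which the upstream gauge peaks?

The crest passes the city: May 26, 2000.
The downstream gauge peaks: May 26, 2000 − 10 days = May 16, 2000.
The midstream gauge peaks: May 16, 2000 − 22 days = Apr 24, 2000.
The upstream gauge peaks: Apr 24, 2000 − 3 days = Apr 21, 2000.

21 April 2000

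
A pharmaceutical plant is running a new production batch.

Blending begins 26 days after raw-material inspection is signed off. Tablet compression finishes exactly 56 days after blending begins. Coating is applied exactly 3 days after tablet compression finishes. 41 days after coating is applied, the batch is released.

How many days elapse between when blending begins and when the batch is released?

Causal path: blending begins → tablet compression finishes → coating is applied → the batch is released.
Total delay along the path: 56 + 3 + 41 = 100 days.

100 days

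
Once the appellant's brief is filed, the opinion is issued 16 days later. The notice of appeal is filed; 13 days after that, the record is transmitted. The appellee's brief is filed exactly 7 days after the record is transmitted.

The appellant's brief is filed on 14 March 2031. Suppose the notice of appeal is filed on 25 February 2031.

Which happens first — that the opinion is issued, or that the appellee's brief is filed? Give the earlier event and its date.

The appellee's brief is filed — 17 March 2031

The appellant's brief is filed: Mar 14, 2031.
The opinion is issued: Mar 14, 2031 + 16 days = Mar 30, 2031.
The notice of appeal is filed: Feb 25, 2031.
The record is transmitted: Feb 25, 2031 + 13 days = Mar 10, 2031.
The appellee's brief is filed: Mar 10, 2031 + 7 days = Mar 17, 2031.
Comparing: the opinion is issued on Mar 30, 2031 vs the appellee's brief is filed on Mar 17, 2031. Earlier: the appellee's brief is filed.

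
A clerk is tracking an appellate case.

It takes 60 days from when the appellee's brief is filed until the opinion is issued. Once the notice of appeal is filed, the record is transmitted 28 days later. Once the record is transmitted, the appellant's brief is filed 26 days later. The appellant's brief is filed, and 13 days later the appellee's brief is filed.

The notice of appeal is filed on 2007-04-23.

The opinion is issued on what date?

The notice of appeal is filed: Apr 23, 2007.
The record is transmitted: Apr 23, 2007 + 28 days = May 21, 2007.
The appellant's brief is filed: May 21, 2007 + 26 days = Jun 16, 2007.
The appellee's brief is filed: Jun 16, 2007 + 13 days = Jun 29, 2007.
The opinion is issued: Jun 29, 2007 + 60 days = Aug 28, 2007.

2007-08-28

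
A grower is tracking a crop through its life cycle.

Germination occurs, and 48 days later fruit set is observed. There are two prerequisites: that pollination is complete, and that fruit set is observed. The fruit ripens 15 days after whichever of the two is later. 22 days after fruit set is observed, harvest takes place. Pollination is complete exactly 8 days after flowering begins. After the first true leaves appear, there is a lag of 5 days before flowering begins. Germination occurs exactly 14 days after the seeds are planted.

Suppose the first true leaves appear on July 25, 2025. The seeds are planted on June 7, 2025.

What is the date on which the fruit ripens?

August 23, 2025

The first true leaves appear: Jul 25, 2025.
Flowering begins: Jul 25, 2025 + 5 days = Jul 30, 2025.
Pollination is complete: Jul 30, 2025 + 8 days = Aug 7, 2025.
The seeds are planted: Jun 7, 2025.
Germination occurs: Jun 7, 2025 + 14 days = Jun 21, 2025.
Fruit set is observed: Jun 21, 2025 + 48 days = Aug 8, 2025.
Both prerequisites met — pollination is complete (Aug 7, 2025), fruit set is observed (Aug 8, 2025); the later is Aug 8, 2025.
The fruit ripens: Aug 8, 2025 + 15 days = Aug 23, 2025.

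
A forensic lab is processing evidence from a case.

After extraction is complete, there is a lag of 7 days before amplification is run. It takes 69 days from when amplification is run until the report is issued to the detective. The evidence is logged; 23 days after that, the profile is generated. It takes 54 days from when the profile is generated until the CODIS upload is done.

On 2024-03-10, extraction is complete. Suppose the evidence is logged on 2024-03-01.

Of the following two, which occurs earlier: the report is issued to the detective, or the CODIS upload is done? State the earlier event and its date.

The CODIS upload is done — 2024-05-17

Extraction is complete: Mar 10, 2024.
Amplification is run: Mar 10, 2024 + 7 days = Mar 17, 2024.
The report is issued to the detective: Mar 17, 2024 + 69 days = May 25, 2024.
The evidence is logged: Mar 1, 2024.
The profile is generated: Mar 1, 2024 + 23 days = Mar 24, 2024.
The CODIS upload is done: Mar 24, 2024 + 54 days = May 17, 2024.
Comparing: the report is issued to the detective on May 25, 2024 vs the CODIS upload is done on May 17, 2024. Earlier: the CODIS upload is done.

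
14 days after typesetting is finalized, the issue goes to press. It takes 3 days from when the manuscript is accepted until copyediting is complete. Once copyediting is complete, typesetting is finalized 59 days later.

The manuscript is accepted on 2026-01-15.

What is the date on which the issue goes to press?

2026-04-01

The manuscript is accepted: Jan 15, 2026.
Copyediting is complete: Jan 15, 2026 + 3 days = Jan 18, 2026.
Typesetting is finalized: Jan 18, 2026 + 59 days = Mar 18, 2026.
The issue goes to press: Mar 18, 2026 + 14 days = Apr 1, 2026.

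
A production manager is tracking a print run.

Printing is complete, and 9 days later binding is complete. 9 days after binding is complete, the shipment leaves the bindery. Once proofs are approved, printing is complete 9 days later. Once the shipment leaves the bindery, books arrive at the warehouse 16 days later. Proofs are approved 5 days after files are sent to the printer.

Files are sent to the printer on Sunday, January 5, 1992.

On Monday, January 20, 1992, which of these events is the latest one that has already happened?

Printing is complete

Files are sent to the printer: Jan 5, 1992.
Proofs are approved: Jan 5, 1992 + 5 days = Jan 10, 1992.
Printing is complete: Jan 10, 1992 + 9 days = Jan 19, 1992.
Binding is complete: Jan 19, 1992 + 9 days = Jan 28, 1992.
The shipment leaves the bindery: Jan 28, 1992 + 9 days = Feb 6, 1992.
Books arrive at the warehouse: Feb 6, 1992 + 16 days = Feb 22, 1992.
Jan 20, 1992 falls between when printing is complete (Jan 19, 1992) and when binding is complete (Jan 28, 1992).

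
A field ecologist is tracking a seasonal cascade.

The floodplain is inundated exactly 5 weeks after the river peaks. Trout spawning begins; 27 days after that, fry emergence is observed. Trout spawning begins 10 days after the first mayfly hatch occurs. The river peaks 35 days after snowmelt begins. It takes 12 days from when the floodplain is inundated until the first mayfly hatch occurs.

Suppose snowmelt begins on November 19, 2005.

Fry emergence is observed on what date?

March 18, 2006

Snowmelt begins: Nov 19, 2005.
The river peaks: Nov 19, 2005 + 35 days = Dec 24, 2005.
The floodplain is inundated: Dec 24, 2005 + 5 weeks = Jan 28, 2006.
The first mayfly hatch occurs: Jan 28, 2006 + 12 days = Feb 9, 2006.
Trout spawning begins: Feb 9, 2006 + 10 days = Feb 19, 2006.
Fry emergence is observed: Feb 19, 2006 + 27 days = Mar 18, 2006.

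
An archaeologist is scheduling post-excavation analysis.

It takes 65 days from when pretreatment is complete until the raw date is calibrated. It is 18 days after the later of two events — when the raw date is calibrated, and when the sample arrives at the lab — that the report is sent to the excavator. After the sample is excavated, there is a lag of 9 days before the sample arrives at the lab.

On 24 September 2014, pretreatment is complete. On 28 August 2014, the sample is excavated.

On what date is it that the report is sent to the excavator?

16 December 2014

Pretreatment is complete: Sep 24, 2014.
The raw date is calibrated: Sep 24, 2014 + 65 days = Nov 28, 2014.
The sample is excavated: Aug 28, 2014.
The sample arrives at the lab: Aug 28, 2014 + 9 days = Sep 6, 2014.
Both prerequisites met — the raw date is calibrated (Nov 28, 2014), the sample arrives at the lab (Sep 6, 2014); the later is Nov 28, 2014.
The report is sent to the excavator: Nov 28, 2014 + 18 days = Dec 16, 2014.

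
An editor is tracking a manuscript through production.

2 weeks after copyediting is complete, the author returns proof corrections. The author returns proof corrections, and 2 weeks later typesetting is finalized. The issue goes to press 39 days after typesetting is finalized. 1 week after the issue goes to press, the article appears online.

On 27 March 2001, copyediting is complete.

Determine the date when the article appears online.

Copyediting is complete: Mar 27, 2001.
The author returns proof corrections: Mar 27, 2001 + 2 weeks = Apr 10, 2001.
Typesetting is finalized: Apr 10, 2001 + 2 weeks = Apr 24, 2001.
The issue goes to press: Apr 24, 2001 + 39 days = Jun 2, 2001.
The article appears online: Jun 2, 2001 + 1 week = Jun 9, 2001.

9 June 2001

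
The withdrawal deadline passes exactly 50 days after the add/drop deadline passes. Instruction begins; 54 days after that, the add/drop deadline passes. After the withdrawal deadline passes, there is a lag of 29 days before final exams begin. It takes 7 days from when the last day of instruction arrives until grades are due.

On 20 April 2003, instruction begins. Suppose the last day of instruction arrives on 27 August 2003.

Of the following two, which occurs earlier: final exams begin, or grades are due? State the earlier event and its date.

Instruction begins: Apr 20, 2003.
The add/drop deadline passes: Apr 20, 2003 + 54 days = Jun 13, 2003.
The withdrawal deadline passes: Jun 13, 2003 + 50 days = Aug 2, 2003.
Final exams begin: Aug 2, 2003 + 29 days = Aug 31, 2003.
The last day of instruction arrives: Aug 27, 2003.
Grades are due: Aug 27, 2003 + 7 days = Sep 3, 2003.
Comparing: final exams begin on Aug 31, 2003 vs grades are due on Sep 3, 2003. Earlier: final exams begin.

Final exams begin — 31 August 2003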